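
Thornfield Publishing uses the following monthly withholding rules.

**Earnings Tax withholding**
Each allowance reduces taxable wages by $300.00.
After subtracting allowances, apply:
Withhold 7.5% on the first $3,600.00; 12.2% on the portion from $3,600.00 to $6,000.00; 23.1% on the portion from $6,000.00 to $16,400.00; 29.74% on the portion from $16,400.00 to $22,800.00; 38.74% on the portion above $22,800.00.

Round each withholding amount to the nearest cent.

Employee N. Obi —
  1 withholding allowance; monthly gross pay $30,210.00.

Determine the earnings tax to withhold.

Earnings Tax: taxable = $30,210.00 − 1×$300.00 = $29,910.00
  $4,868.56 + 38.74% × ($29,910.00 − $22,800.00) = $4,868.56 + 38.74% × $7,110.00 = $7,622.97

$7,622.97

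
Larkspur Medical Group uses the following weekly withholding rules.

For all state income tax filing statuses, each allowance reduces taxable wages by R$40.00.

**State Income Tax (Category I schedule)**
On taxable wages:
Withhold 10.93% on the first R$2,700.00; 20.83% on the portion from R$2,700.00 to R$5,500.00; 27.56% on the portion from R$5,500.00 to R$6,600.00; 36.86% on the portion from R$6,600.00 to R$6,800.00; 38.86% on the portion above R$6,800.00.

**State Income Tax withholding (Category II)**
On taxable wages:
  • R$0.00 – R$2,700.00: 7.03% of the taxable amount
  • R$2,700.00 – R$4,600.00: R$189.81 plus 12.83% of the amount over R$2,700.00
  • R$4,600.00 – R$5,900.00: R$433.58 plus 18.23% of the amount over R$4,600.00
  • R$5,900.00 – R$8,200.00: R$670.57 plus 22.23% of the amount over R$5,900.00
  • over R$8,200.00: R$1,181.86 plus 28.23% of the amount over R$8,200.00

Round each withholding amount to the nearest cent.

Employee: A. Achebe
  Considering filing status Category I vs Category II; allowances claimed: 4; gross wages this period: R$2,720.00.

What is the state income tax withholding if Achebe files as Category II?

R$179.97

State Income Tax (Category II): taxable = R$2,720.00 − 4×R$40.00 = R$2,560.00
  7.03% × R$2,560.00 = R$179.97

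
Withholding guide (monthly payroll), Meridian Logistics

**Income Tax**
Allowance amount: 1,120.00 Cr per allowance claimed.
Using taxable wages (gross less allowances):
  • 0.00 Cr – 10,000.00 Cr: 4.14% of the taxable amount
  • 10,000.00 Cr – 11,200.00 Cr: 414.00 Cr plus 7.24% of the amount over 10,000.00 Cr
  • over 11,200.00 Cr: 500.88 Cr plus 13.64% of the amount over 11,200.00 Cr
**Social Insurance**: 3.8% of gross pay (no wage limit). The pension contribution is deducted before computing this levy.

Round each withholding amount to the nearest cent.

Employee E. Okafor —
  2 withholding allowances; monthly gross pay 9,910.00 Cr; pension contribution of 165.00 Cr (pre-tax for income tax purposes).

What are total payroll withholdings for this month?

Income Tax: taxable = 9,910.00 Cr − 165.00 Cr − 2×1,120.00 Cr = 7,505.00 Cr
  4.14% × 7,505.00 Cr = 310.71 Cr
Social Insurance: 3.8% × 9,745.00 Cr = 370.31 Cr
Total: 310.71 Cr + 370.31 Cr = 681.02 Cr

681.02 Cr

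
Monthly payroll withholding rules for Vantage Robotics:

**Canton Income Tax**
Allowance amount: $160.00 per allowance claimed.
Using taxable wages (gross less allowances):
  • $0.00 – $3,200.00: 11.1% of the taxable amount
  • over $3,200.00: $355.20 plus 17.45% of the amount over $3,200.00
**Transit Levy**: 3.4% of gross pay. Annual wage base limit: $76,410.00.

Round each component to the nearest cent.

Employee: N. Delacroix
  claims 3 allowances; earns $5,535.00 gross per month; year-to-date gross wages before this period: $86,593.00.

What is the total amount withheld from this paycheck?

Canton Income Tax: taxable = $5,535.00 − 3×$160.00 = $5,055.00
  $355.20 + 17.45% × ($5,055.00 − $3,200.00) = $355.20 + 17.45% × $1,855.00 = $678.90
Transit Levy: YTD $86,593.00 ≥ cap $76,410.00 → $0.00
Total: $678.90 + $0.00 = $678.90

$678.90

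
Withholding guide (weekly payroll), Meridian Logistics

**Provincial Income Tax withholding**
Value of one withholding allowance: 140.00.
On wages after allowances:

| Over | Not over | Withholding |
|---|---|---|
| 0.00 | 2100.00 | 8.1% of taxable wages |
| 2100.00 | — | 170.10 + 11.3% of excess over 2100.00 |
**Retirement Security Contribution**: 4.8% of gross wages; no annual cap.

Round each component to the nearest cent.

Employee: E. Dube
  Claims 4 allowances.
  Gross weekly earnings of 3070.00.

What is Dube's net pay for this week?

2706.21

Provincial Income Tax: taxable = 3070.00 − 4×140.00 = 2510.00
  170.10 + 11.3% × (2510.00 − 2100.00) = 170.10 + 11.3% × 410.00 = 216.43
Retirement Security Contribution: 4.8% × 3070.00 = 147.36
Total withheld: 216.43 + 147.36 = 363.79
Net pay: 3070.00 − 363.79 = 2706.21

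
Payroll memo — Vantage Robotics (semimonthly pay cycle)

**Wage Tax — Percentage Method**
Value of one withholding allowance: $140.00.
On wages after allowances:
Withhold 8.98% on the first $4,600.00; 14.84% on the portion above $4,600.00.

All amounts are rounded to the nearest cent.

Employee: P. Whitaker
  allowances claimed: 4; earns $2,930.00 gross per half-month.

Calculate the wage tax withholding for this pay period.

Wage Tax: taxable = $2,930.00 − 4×$140.00 = $2,370.00
  8.98% × $2,370.00 = $212.83

$212.83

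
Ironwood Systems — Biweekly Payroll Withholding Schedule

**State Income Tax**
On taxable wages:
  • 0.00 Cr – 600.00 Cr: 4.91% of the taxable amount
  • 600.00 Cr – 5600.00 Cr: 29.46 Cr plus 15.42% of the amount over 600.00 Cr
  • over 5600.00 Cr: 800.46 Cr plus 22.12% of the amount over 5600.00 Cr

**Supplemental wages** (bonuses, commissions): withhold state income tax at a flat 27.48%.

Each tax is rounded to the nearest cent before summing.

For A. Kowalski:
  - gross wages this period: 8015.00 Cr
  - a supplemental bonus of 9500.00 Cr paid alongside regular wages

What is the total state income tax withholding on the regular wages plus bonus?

State Income Tax: taxable = 8015.00 Cr
  800.46 Cr + 22.12% × (8015.00 Cr − 5600.00 Cr) = 800.46 Cr + 22.12% × 2415.00 Cr = 1334.66 Cr
Supplemental (27.48% flat on bonus): 27.48% × 9500.00 Cr = 2610.60 Cr
Total state income tax: 1334.66 Cr + 2610.60 Cr = 3945.26 Cr

3945.26 Cr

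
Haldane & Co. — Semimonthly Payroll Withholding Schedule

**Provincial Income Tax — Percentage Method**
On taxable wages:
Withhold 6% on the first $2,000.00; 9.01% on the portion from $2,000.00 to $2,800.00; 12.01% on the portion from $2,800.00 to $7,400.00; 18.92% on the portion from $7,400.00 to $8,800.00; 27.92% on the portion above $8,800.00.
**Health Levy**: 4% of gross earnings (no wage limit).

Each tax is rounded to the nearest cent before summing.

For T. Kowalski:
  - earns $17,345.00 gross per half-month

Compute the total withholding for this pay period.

Provincial Income Tax: taxable = $17,345.00
  $1,009.42 + 27.92% × ($17,345.00 − $8,800.00) = $1,009.42 + 27.92% × $8,545.00 = $3,395.18
Health Levy: 4% × $17,345.00 = $693.80
Total: $3,395.18 + $693.80 = $4,088.98

$4,088.98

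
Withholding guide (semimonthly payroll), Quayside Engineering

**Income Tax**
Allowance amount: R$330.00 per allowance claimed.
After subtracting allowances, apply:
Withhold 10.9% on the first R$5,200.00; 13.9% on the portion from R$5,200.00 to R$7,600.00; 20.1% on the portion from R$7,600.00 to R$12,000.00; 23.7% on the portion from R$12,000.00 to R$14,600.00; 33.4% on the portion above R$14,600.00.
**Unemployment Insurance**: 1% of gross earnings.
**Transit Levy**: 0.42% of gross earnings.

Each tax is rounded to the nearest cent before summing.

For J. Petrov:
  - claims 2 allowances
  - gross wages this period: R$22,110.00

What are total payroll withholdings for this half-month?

R$5,002.86

Income Tax: taxable = R$22,110.00 − 2×R$330.00 = R$21,450.00
  R$2,401.00 + 33.4% × (R$21,450.00 − R$14,600.00) = R$2,401.00 + 33.4% × R$6,850.00 = R$4,688.90
Unemployment Insurance: 1% × R$22,110.00 = R$221.10
Transit Levy: 0.42% × R$22,110.00 = R$92.86
Total: R$4,688.90 + R$221.10 + R$92.86 = R$5,002.86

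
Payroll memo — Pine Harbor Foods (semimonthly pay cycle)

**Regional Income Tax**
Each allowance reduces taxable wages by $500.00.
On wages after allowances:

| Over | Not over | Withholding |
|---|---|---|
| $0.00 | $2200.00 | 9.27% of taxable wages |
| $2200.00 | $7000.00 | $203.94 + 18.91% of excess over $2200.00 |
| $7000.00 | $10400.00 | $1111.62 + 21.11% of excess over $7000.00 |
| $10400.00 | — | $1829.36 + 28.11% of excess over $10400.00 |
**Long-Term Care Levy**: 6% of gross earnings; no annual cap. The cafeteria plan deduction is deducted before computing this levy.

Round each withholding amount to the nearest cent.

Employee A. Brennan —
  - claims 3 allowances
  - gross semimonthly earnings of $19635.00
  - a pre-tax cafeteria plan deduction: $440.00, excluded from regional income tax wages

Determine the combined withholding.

Regional Income Tax: taxable = $19635.00 − $440.00 − 3×$500.00 = $17695.00
  $1829.36 + 28.11% × ($17695.00 − $10400.00) = $1829.36 + 28.11% × $7295.00 = $3879.98
Long-Term Care Levy: 6% × $19195.00 = $1151.70
Total: $3879.98 + $1151.70 = $5031.68

$5031.68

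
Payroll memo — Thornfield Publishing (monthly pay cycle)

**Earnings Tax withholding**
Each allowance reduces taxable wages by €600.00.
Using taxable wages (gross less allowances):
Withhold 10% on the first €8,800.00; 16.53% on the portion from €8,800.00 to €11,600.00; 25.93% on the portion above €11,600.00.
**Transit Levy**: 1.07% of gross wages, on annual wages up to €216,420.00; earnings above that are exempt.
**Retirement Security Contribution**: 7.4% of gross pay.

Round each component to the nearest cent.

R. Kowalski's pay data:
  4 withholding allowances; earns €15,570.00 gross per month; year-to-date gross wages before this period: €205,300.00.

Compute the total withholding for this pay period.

Earnings Tax: taxable = €15,570.00 − 4×€600.00 = €13,170.00
  €1,342.84 + 25.93% × (€13,170.00 − €11,600.00) = €1,342.84 + 25.93% × €1,570.00 = €1,749.94
Transit Levy: cap €216,420.00 − YTD €205,300.00 = €11,120.00 subject; 1.07% × €11,120.00 = €118.98
Retirement Security Contribution: 7.4% × €15,570.00 = €1,152.18
Total: €1,749.94 + €118.98 + €1,152.18 = €3,021.10

€3,021.10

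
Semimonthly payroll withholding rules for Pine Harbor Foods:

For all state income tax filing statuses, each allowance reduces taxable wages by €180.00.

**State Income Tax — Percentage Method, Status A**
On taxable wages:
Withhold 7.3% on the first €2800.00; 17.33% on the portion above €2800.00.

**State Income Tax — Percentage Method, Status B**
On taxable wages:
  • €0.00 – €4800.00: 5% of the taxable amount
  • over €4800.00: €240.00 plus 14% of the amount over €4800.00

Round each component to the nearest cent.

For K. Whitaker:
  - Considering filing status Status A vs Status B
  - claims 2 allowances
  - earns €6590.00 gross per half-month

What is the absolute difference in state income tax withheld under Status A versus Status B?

State Income Tax (Status A): taxable = €6590.00 − 2×€180.00 = €6230.00
  €204.40 + 17.33% × (€6230.00 − €2800.00) = €204.40 + 17.33% × €3430.00 = €798.82
State Income Tax (Status B): taxable = €6590.00 − 2×€180.00 = €6230.00
  €240.00 + 14% × (€6230.00 − €4800.00) = €240.00 + 14% × €1430.00 = €440.20
Difference: |€798.82 − €440.20| = €358.62 (higher under Status A)

€358.62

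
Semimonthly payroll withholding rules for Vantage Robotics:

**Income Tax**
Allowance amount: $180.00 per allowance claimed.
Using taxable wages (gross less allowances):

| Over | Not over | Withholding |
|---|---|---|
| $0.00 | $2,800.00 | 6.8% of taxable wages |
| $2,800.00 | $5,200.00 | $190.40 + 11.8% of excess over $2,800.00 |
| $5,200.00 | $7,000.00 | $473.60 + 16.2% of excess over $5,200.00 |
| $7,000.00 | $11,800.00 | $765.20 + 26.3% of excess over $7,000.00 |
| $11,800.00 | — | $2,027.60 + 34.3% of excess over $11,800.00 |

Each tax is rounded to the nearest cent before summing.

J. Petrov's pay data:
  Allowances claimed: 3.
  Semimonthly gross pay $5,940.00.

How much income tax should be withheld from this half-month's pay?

Income Tax: taxable = $5,940.00 − 3×$180.00 = $5,400.00
  $473.60 + 16.2% × ($5,400.00 − $5,200.00) = $473.60 + 16.2% × $200.00 = $506.00

$506.00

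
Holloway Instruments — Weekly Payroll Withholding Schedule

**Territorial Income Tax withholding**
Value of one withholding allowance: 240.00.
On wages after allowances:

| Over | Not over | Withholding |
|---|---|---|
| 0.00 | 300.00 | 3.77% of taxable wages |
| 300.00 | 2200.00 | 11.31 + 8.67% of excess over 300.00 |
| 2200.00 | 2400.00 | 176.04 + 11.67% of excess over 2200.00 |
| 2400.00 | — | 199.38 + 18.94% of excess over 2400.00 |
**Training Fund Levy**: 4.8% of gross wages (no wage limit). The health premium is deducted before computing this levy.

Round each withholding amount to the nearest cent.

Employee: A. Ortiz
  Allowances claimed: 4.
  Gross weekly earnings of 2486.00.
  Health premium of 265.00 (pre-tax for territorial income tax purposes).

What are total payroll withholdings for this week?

Territorial Income Tax: taxable = 2486.00 − 265.00 − 4×240.00 = 1261.00
  11.31 + 8.67% × (1261.00 − 300.00) = 11.31 + 8.67% × 961.00 = 94.63
Training Fund Levy: 4.8% × 2221.00 = 106.61
Total: 94.63 + 106.61 = 201.24

201.24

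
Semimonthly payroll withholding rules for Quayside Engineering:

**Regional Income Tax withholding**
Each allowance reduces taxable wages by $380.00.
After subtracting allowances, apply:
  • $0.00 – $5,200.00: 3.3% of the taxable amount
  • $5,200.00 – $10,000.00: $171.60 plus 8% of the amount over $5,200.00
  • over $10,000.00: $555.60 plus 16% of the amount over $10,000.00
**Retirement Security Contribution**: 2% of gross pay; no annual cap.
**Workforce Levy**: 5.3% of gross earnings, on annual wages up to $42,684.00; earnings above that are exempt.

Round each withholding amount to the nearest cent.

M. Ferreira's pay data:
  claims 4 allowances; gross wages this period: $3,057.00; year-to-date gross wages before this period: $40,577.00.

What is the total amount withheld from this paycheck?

Regional Income Tax: taxable = $3,057.00 − 4×$380.00 = $1,537.00
  3.3% × $1,537.00 = $50.72
Retirement Security Contribution: 2% × $3,057.00 = $61.14
Workforce Levy: cap $42,684.00 − YTD $40,577.00 = $2,107.00 subject; 5.3% × $2,107.00 = $111.67
Total: $50.72 + $61.14 + $111.67 = $223.53

$223.53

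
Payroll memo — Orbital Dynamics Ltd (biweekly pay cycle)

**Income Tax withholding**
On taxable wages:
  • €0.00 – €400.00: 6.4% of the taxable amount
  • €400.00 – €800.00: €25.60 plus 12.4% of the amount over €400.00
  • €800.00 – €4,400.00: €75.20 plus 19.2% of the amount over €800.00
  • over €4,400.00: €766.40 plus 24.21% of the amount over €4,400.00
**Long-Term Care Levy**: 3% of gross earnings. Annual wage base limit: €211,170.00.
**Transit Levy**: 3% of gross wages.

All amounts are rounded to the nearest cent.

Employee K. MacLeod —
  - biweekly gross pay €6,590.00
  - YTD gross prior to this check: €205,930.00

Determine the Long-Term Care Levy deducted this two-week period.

Long-Term Care Levy: cap €211,170.00 − YTD €205,930.00 = €5,240.00 subject; 3% × €5,240.00 = €157.20

€157.20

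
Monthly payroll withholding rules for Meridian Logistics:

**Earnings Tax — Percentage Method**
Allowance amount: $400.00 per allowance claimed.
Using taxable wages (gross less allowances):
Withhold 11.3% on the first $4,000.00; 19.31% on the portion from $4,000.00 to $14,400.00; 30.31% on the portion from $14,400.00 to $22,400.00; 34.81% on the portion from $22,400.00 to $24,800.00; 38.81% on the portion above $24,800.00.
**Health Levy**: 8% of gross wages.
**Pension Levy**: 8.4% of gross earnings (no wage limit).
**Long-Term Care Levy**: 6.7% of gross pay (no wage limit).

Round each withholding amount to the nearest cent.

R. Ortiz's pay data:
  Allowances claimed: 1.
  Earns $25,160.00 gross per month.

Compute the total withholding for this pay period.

$11,518.52

Earnings Tax: taxable = $25,160.00 − 1×$400.00 = $24,760.00
  $4,885.04 + 34.81% × ($24,760.00 − $22,400.00) = $4,885.04 + 34.81% × $2,360.00 = $5,706.56
Health Levy: 8% × $25,160.00 = $2,012.80
Pension Levy: 8.4% × $25,160.00 = $2,113.44
Long-Term Care Levy: 6.7% × $25,160.00 = $1,685.72
Total: $5,706.56 + $2,012.80 + $2,113.44 + $1,685.72 = $11,518.52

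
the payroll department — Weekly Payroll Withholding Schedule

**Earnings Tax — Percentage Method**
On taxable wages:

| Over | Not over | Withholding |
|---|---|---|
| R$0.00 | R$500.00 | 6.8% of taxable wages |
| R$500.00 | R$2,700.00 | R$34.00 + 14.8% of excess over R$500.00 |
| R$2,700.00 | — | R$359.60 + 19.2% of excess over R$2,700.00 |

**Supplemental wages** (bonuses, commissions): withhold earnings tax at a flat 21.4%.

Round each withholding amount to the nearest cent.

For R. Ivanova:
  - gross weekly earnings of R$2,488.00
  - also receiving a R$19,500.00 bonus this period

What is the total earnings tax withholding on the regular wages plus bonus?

R$4,501.22

Earnings Tax: taxable = R$2,488.00
  R$34.00 + 14.8% × (R$2,488.00 − R$500.00) = R$34.00 + 14.8% × R$1,988.00 = R$328.22
Supplemental (21.4% flat on bonus): 21.4% × R$19,500.00 = R$4,173.00
Total earnings tax: R$328.22 + R$4,173.00 = R$4,501.22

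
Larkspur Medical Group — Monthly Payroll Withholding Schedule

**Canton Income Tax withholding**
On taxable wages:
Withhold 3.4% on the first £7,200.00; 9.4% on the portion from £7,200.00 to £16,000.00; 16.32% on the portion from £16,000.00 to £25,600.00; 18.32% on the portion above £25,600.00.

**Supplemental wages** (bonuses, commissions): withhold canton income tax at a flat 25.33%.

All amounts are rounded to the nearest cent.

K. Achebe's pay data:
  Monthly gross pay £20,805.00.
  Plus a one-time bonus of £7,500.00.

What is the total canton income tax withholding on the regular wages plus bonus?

Canton Income Tax: taxable = £20,805.00
  £1,072.00 + 16.32% × (£20,805.00 − £16,000.00) = £1,072.00 + 16.32% × £4,805.00 = £1,856.18
Supplemental (25.33% flat on bonus): 25.33% × £7,500.00 = £1,899.75
Total canton income tax: £1,856.18 + £1,899.75 = £3,755.93

£3,755.93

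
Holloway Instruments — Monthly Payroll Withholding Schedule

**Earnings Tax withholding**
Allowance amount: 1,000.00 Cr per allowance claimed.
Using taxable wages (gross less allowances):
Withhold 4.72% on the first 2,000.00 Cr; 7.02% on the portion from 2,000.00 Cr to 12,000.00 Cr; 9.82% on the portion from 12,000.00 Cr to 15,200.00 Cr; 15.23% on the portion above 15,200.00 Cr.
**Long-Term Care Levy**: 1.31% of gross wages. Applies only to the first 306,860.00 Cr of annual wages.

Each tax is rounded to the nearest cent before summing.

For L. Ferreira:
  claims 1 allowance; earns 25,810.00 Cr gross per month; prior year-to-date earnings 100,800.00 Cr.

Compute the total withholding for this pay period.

Earnings Tax: taxable = 25,810.00 Cr − 1×1,000.00 Cr = 24,810.00 Cr
  1,110.64 Cr + 15.23% × (24,810.00 Cr − 15,200.00 Cr) = 1,110.64 Cr + 15.23% × 9,610.00 Cr = 2,574.24 Cr
Long-Term Care Levy: 1.31% × 25,810.00 Cr = 338.11 Cr
Total: 2,574.24 Cr + 338.11 Cr = 2,912.35 Cr

2,912.35 Cr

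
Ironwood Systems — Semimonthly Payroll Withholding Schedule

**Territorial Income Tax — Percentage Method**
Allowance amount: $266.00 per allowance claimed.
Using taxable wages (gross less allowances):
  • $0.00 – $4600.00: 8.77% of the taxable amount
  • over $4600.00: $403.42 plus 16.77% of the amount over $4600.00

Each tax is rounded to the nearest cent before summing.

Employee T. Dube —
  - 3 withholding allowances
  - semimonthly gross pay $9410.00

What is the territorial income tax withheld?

$1076.23

Territorial Income Tax: taxable = $9410.00 − 3×$266.00 = $8612.00
  $403.42 + 16.77% × ($8612.00 − $4600.00) = $403.42 + 16.77% × $4012.00 = $1076.23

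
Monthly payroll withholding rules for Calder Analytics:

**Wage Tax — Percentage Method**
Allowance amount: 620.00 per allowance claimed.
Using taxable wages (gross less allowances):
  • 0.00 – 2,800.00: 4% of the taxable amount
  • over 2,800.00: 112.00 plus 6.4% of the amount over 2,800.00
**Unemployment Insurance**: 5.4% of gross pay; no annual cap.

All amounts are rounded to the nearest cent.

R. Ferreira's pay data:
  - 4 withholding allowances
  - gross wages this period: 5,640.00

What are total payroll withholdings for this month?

Wage Tax: taxable = 5,640.00 − 4×620.00 = 3,160.00
  112.00 + 6.4% × (3,160.00 − 2,800.00) = 112.00 + 6.4% × 360.00 = 135.04
Unemployment Insurance: 5.4% × 5,640.00 = 304.56
Total: 135.04 + 304.56 = 439.60

439.60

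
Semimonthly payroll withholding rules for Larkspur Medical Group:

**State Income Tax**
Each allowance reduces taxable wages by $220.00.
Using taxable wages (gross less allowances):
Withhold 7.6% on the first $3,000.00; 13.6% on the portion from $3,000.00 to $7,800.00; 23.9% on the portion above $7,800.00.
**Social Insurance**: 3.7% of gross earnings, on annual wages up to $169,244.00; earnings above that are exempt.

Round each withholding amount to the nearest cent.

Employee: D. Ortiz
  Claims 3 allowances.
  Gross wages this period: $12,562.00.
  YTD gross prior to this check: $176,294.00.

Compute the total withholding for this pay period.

$1,861.18

State Income Tax: taxable = $12,562.00 − 3×$220.00 = $11,902.00
  $880.80 + 23.9% × ($11,902.00 − $7,800.00) = $880.80 + 23.9% × $4,102.00 = $1,861.18
Social Insurance: YTD $176,294.00 ≥ cap $169,244.00 → $0.00
Total: $1,861.18 + $0.00 = $1,861.18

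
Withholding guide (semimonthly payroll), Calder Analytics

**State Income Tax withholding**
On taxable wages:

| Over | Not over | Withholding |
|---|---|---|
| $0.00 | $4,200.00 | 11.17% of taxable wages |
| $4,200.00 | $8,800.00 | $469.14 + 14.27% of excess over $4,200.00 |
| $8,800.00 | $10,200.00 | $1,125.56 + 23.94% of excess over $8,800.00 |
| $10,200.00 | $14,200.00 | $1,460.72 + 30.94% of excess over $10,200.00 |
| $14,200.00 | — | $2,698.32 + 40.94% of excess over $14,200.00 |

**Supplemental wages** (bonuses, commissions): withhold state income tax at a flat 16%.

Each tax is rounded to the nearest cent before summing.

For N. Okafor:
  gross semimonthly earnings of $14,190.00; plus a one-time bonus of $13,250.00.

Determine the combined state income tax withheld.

$4,815.23

State Income Tax: taxable = $14,190.00
  $1,460.72 + 30.94% × ($14,190.00 − $10,200.00) = $1,460.72 + 30.94% × $3,990.00 = $2,695.23
Supplemental (16% flat on bonus): 16% × $13,250.00 = $2,120.00
Total state income tax: $2,695.23 + $2,120.00 = $4,815.23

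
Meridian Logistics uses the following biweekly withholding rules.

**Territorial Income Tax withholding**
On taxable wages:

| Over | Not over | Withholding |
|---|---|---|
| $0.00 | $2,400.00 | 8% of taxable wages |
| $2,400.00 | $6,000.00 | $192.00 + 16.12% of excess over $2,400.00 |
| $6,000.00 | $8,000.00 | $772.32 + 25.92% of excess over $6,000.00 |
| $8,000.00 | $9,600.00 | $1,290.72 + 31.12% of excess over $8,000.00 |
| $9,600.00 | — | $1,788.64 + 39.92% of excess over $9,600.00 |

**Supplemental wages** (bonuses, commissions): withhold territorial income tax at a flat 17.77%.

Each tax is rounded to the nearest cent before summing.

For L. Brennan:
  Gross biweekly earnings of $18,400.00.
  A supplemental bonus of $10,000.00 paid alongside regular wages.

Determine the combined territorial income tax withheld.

$7,078.60

Territorial Income Tax: taxable = $18,400.00
  $1,788.64 + 39.92% × ($18,400.00 − $9,600.00) = $1,788.64 + 39.92% × $8,800.00 = $5,301.60
Supplemental (17.77% flat on bonus): 17.77% × $10,000.00 = $1,777.00
Total territorial income tax: $5,301.60 + $1,777.00 = $7,078.60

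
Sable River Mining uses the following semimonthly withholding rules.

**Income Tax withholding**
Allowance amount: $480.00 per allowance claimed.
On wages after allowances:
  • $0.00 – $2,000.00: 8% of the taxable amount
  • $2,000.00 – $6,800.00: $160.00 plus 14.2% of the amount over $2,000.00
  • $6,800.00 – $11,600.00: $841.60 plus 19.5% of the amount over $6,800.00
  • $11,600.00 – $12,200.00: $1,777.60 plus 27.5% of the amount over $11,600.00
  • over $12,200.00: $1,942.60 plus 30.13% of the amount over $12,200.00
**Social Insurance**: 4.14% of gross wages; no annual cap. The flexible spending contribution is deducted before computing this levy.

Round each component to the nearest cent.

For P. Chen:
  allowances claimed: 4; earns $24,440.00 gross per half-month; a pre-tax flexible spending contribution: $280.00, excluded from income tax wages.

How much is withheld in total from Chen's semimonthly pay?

Income Tax: taxable = $24,440.00 − $280.00 − 4×$480.00 = $22,240.00
  $1,942.60 + 30.13% × ($22,240.00 − $12,200.00) = $1,942.60 + 30.13% × $10,040.00 = $4,967.65
Social Insurance: 4.14% × $24,160.00 = $1,000.22
Total: $4,967.65 + $1,000.22 = $5,967.87

$5,967.87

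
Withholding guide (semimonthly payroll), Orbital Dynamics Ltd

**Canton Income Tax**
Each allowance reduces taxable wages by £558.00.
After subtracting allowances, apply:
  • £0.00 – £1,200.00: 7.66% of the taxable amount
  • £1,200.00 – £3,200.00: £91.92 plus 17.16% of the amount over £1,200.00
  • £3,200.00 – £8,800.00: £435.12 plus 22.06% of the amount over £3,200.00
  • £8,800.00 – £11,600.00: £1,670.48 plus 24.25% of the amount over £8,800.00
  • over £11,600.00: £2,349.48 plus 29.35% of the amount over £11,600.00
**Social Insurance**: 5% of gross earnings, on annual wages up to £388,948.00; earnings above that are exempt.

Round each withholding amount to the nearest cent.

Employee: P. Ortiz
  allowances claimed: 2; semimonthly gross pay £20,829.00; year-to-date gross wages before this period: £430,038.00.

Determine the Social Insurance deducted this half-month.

Social Insurance: YTD £430,038.00 ≥ cap £388,948.00 → £0.00

£0.00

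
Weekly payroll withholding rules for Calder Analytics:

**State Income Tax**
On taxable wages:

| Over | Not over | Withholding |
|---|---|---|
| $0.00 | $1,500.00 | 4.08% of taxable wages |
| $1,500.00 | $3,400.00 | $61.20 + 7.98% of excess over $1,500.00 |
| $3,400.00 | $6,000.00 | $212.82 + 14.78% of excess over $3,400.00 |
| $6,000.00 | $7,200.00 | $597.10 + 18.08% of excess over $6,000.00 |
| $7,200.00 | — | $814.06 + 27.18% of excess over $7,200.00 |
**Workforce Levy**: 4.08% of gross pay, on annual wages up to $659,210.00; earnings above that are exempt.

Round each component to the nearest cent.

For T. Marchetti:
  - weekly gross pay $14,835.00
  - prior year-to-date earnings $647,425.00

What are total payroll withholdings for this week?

State Income Tax: taxable = $14,835.00
  $814.06 + 27.18% × ($14,835.00 − $7,200.00) = $814.06 + 27.18% × $7,635.00 = $2,889.25
Workforce Levy: cap $659,210.00 − YTD $647,425.00 = $11,785.00 subject; 4.08% × $11,785.00 = $480.83
Total: $2,889.25 + $480.83 = $3,370.08

$3,370.08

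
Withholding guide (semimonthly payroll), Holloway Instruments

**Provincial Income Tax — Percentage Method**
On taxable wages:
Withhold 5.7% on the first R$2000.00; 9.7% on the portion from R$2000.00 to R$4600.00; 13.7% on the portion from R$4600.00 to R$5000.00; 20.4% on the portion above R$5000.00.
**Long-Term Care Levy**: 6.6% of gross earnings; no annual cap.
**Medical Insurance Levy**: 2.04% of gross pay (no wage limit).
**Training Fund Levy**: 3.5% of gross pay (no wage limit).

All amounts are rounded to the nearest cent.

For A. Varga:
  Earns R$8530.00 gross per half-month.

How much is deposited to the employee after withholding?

Provincial Income Tax: taxable = R$8530.00
  R$421.00 + 20.4% × (R$8530.00 − R$5000.00) = R$421.00 + 20.4% × R$3530.00 = R$1141.12
Long-Term Care Levy: 6.6% × R$8530.00 = R$562.98
Medical Insurance Levy: 2.04% × R$8530.00 = R$174.01
Training Fund Levy: 3.5% × R$8530.00 = R$298.55
Total withheld: R$1141.12 + R$562.98 + R$174.01 + R$298.55 = R$2176.66
Net pay: R$8530.00 − R$2176.66 = R$6353.34

R$6353.34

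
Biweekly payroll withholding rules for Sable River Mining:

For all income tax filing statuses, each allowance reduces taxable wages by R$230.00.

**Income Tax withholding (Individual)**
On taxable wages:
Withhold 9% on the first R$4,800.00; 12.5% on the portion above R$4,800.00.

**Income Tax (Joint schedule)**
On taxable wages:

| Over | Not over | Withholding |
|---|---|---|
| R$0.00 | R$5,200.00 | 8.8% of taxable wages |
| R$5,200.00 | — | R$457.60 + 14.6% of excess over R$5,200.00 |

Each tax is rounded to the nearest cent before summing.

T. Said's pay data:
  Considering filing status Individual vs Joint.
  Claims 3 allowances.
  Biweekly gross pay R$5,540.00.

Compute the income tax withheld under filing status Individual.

R$438.25

Income Tax (Individual): taxable = R$5,540.00 − 3×R$230.00 = R$4,850.00
  R$432.00 + 12.5% × (R$4,850.00 − R$4,800.00) = R$432.00 + 12.5% × R$50.00 = R$438.25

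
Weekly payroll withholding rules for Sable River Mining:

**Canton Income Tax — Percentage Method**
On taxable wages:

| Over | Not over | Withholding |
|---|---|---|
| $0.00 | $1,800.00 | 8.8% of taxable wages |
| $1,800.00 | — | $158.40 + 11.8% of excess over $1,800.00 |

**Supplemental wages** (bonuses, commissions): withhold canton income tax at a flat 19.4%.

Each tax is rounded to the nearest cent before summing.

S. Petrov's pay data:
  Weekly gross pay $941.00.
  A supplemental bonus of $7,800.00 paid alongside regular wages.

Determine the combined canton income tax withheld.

Canton Income Tax: taxable = $941.00
  8.8% × $941.00 = $82.81
Supplemental (19.4% flat on bonus): 19.4% × $7,800.00 = $1,513.20
Total canton income tax: $82.81 + $1,513.20 = $1,596.01

$1,596.01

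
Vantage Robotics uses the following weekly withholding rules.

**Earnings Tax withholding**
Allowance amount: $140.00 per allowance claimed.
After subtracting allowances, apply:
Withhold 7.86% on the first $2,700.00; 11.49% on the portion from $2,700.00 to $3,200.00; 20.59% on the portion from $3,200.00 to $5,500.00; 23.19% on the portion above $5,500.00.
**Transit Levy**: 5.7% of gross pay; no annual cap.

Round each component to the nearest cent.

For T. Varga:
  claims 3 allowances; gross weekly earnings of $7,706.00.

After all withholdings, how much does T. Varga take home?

$6,109.35

Earnings Tax: taxable = $7,706.00 − 3×$140.00 = $7,286.00
  $743.24 + 23.19% × ($7,286.00 − $5,500.00) = $743.24 + 23.19% × $1,786.00 = $1,157.41
Transit Levy: 5.7% × $7,706.00 = $439.24
Total withheld: $1,157.41 + $439.24 = $1,596.65
Net pay: $7,706.00 − $1,596.65 = $6,109.35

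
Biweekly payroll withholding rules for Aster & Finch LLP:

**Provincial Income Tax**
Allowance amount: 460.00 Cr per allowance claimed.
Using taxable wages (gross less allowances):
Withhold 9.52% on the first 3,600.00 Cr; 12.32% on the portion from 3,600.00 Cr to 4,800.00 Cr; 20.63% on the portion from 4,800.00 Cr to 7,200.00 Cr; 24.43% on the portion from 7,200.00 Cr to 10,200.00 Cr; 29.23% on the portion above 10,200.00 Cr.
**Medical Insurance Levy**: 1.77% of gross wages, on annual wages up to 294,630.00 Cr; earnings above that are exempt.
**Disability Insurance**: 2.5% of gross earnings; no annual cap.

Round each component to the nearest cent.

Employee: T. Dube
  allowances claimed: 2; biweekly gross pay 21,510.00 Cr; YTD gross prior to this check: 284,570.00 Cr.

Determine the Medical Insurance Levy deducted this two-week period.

Medical Insurance Levy: cap 294,630.00 Cr − YTD 284,570.00 Cr = 10,060.00 Cr subject; 1.77% × 10,060.00 Cr = 178.06 Cr

178.06 Cr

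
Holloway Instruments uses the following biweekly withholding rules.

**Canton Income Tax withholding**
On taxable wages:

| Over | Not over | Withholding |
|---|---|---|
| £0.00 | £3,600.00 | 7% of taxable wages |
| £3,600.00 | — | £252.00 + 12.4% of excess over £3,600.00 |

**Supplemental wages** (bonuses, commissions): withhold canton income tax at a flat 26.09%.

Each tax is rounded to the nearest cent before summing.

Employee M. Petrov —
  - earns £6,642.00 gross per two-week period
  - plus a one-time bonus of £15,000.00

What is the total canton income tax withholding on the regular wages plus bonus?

Canton Income Tax: taxable = £6,642.00
  £252.00 + 12.4% × (£6,642.00 − £3,600.00) = £252.00 + 12.4% × £3,042.00 = £629.21
Supplemental (26.09% flat on bonus): 26.09% × £15,000.00 = £3,913.50
Total canton income tax: £629.21 + £3,913.50 = £4,542.71

£4,542.71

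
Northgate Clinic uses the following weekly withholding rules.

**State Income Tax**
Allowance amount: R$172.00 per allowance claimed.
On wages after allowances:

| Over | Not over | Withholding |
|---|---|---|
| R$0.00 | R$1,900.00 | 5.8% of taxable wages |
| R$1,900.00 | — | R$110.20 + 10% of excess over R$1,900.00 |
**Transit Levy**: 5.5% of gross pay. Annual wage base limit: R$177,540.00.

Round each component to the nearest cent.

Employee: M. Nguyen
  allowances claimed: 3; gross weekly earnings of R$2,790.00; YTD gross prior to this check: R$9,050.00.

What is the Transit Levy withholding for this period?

Transit Levy: 5.5% × R$2,790.00 = R$153.45

R$153.45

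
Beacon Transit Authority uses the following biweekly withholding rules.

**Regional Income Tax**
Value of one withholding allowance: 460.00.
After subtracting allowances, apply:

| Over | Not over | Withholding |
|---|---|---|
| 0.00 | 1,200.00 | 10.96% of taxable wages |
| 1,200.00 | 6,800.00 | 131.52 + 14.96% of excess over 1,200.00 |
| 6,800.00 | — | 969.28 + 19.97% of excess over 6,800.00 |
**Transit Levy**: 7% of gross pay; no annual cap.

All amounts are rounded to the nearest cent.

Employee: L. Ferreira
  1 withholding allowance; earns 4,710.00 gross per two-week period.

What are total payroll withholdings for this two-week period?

Regional Income Tax: taxable = 4,710.00 − 1×460.00 = 4,250.00
  131.52 + 14.96% × (4,250.00 − 1,200.00) = 131.52 + 14.96% × 3,050.00 = 587.80
Transit Levy: 7% × 4,710.00 = 329.70
Total: 587.80 + 329.70 = 917.50

917.50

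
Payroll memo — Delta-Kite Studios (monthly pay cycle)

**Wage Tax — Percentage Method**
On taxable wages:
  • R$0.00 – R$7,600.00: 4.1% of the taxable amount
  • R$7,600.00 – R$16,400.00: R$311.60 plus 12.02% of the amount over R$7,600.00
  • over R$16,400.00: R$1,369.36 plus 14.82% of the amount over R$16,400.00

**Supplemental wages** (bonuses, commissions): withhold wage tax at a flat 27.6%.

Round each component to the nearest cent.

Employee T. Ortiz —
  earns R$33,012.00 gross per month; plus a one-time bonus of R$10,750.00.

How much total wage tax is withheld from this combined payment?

Wage Tax: taxable = R$33,012.00
  R$1,369.36 + 14.82% × (R$33,012.00 − R$16,400.00) = R$1,369.36 + 14.82% × R$16,612.00 = R$3,831.26
Supplemental (27.6% flat on bonus): 27.6% × R$10,750.00 = R$2,967.00
Total wage tax: R$3,831.26 + R$2,967.00 = R$6,798.26

R$6,798.26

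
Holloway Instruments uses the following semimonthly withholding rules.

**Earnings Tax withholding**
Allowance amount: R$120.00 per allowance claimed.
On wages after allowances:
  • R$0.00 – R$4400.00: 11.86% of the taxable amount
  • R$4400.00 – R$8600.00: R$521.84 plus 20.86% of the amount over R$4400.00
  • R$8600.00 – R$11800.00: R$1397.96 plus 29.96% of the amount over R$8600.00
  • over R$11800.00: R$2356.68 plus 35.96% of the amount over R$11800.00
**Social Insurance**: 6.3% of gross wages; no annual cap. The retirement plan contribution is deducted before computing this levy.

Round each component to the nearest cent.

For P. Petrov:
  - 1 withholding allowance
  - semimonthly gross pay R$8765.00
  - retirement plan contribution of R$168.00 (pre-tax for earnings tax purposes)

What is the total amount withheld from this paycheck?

R$1913.91

Earnings Tax: taxable = R$8765.00 − R$168.00 − 1×R$120.00 = R$8477.00
  R$521.84 + 20.86% × (R$8477.00 − R$4400.00) = R$521.84 + 20.86% × R$4077.00 = R$1372.30
Social Insurance: 6.3% × R$8597.00 = R$541.61
Total: R$1372.30 + R$541.61 = R$1913.91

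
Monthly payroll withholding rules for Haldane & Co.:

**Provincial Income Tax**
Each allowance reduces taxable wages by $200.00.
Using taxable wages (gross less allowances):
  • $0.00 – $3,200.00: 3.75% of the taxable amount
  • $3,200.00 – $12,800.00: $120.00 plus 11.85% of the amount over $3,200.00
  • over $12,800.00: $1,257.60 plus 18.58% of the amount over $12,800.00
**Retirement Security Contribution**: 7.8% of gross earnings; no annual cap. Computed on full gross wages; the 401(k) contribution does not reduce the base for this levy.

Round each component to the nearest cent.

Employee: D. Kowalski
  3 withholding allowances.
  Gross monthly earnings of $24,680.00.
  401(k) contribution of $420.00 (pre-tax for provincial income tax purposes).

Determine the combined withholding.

$5,200.43

Provincial Income Tax: taxable = $24,680.00 − $420.00 − 3×$200.00 = $23,660.00
  $1,257.60 + 18.58% × ($23,660.00 − $12,800.00) = $1,257.60 + 18.58% × $10,860.00 = $3,275.39
Retirement Security Contribution: 7.8% × $24,680.00 = $1,925.04
Total: $3,275.39 + $1,925.04 = $5,200.43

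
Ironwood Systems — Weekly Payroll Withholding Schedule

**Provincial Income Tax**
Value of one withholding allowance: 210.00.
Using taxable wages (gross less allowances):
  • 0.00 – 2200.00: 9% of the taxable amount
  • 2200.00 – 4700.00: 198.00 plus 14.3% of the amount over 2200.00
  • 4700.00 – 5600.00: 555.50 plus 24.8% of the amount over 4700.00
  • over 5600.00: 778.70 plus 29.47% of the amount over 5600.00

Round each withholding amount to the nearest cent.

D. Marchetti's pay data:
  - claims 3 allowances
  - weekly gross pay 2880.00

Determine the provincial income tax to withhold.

Provincial Income Tax: taxable = 2880.00 − 3×210.00 = 2250.00
  198.00 + 14.3% × (2250.00 − 2200.00) = 198.00 + 14.3% × 50.00 = 205.15

205.15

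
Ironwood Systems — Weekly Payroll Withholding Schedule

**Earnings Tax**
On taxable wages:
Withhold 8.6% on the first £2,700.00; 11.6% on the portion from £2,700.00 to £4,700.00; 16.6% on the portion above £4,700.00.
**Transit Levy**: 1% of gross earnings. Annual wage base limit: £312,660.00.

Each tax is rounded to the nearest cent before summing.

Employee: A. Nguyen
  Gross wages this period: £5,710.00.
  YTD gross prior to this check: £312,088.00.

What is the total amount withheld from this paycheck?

Earnings Tax: taxable = £5,710.00
  £464.20 + 16.6% × (£5,710.00 − £4,700.00) = £464.20 + 16.6% × £1,010.00 = £631.86
Transit Levy: cap £312,660.00 − YTD £312,088.00 = £572.00 subject; 1% × £572.00 = £5.72
Total: £631.86 + £5.72 = £637.58

£637.58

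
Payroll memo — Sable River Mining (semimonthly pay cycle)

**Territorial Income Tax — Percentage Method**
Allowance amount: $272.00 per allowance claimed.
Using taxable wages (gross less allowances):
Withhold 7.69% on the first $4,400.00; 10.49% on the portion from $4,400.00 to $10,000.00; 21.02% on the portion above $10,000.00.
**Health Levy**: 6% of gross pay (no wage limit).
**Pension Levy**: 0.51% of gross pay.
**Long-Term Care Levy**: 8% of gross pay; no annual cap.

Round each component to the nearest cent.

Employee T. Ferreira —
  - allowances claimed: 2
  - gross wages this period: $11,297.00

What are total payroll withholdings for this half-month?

Territorial Income Tax: taxable = $11,297.00 − 2×$272.00 = $10,753.00
  $925.80 + 21.02% × ($10,753.00 − $10,000.00) = $925.80 + 21.02% × $753.00 = $1,084.08
Health Levy: 6% × $11,297.00 = $677.82
Pension Levy: 0.51% × $11,297.00 = $57.61
Long-Term Care Levy: 8% × $11,297.00 = $903.76
Total: $1,084.08 + $677.82 + $57.61 + $903.76 = $2,723.27

$2,723.27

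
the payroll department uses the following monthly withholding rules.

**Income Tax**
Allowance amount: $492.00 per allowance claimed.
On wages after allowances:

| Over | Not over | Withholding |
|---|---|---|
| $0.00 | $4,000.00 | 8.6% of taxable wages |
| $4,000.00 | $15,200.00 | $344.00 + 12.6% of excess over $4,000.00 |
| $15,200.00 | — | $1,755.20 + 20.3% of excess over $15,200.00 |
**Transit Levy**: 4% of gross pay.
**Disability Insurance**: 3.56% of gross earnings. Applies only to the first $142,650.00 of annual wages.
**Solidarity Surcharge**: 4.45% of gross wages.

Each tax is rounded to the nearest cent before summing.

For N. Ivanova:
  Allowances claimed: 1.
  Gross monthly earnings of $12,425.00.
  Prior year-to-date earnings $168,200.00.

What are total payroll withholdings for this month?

$2,393.47

Income Tax: taxable = $12,425.00 − 1×$492.00 = $11,933.00
  $344.00 + 12.6% × ($11,933.00 − $4,000.00) = $344.00 + 12.6% × $7,933.00 = $1,343.56
Transit Levy: 4% × $12,425.00 = $497.00
Disability Insurance: YTD $168,200.00 ≥ cap $142,650.00 → $0.00
Solidarity Surcharge: 4.45% × $12,425.00 = $552.91
Total: $1,343.56 + $497.00 + $0.00 + $552.91 = $2,393.47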